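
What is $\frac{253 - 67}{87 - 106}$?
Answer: $- \frac{186}{19} \approx -9.7895$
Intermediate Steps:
$\frac{253 - 67}{87 - 106} = \frac{186}{87 - 106} = \frac{186}{-19} = 186 \left(- \frac{1}{19}\right) = - \frac{186}{19}$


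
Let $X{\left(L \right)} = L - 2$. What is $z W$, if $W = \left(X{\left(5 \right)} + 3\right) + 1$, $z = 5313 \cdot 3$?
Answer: $111573$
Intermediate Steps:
$z = 15939$
$X{\left(L \right)} = -2 + L$
$W = 7$ ($W = \left(\left(-2 + 5\right) + 3\right) + 1 = \left(3 + 3\right) + 1 = 6 + 1 = 7$)
$z W = 15939 \cdot 7 = 111573$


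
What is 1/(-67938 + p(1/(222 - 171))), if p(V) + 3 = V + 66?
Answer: -51/3461624 ≈ -1.4733e-5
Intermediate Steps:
p(V) = 63 + V (p(V) = -3 + (V + 66) = -3 + (66 + V) = 63 + V)
1/(-67938 + p(1/(222 - 171))) = 1/(-67938 + (63 + 1/(222 - 171))) = 1/(-67938 + (63 + 1/51)) = 1/(-67938 + 3214/51) = 1/(-3461624/51) = -51/3461624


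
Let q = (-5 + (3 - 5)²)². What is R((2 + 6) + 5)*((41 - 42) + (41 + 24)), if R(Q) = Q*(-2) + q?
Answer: -1600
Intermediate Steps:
q = 1 (q = (-5 + (-2)²)² = (-5 + 4)² = (-1)² = 1)
R(Q) = 1 - 2*Q (R(Q) = Q*(-2) + 1 = -2*Q + 1 = 1 - 2*Q)
R((2 + 6) + 5)*((41 - 42) + (41 + 24)) = (1 - 2*((2 + 6) + 5))*((41 - 42) + (41 + 24)) = (1 - 2*(8 + 5))*(-1 + 65) = (1 - 2*13)*64 = (1 - 26)*64 = -25*64 = -1600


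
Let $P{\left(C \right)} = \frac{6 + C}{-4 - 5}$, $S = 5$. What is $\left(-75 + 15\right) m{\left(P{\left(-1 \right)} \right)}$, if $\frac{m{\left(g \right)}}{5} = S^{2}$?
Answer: $-7500$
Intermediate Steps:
$P{\left(C \right)} = - \frac{2}{3} - \frac{C}{9}$ ($P{\left(C \right)} = \frac{6 + C}{-9} = \left(6 + C\right) \left(- \frac{1}{9}\right) = - \frac{2}{3} - \frac{C}{9}$)
$m{\left(g \right)} = 125$ ($m{\left(g \right)} = 5 \cdot 5^{2} = 5 \cdot 25 = 125$)
$\left(-75 + 15\right) m{\left(P{\left(-1 \right)} \right)} = \left(-75 + 15\right) 125 = \left(-60\right) 125 = -7500$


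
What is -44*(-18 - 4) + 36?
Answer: 1004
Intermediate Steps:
-44*(-18 - 4) + 36 = -44*(-22) + 36 = 968 + 36 = 1004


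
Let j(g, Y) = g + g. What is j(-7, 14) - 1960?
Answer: -1974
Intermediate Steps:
j(g, Y) = 2*g
j(-7, 14) - 1960 = 2*(-7) - 1960 = -14 - 1960 = -1974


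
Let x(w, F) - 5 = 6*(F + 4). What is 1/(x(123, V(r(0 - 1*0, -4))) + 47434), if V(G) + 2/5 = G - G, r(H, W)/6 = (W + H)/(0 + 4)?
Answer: 5/237303 ≈ 2.1070e-5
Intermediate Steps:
r(H, W) = 3*H/2 + 3*W/2 (r(H, W) = 6*((W + H)/(0 + 4)) = 6*((H + W)/4) = 6*((H + W)*(1/4)) = 6*(H/4 + W/4) = 3*H/2 + 3*W/2)
V(G) = -2/5 (V(G) = -2/5 + (G - G) = -2/5 + 0 = -2/5)
x(w, F) = 29 + 6*F (x(w, F) = 5 + 6*(F + 4) = 5 + 6*(4 + F) = 5 + (24 + 6*F) = 29 + 6*F)
1/(x(123, V(r(0 - 1*0, -4))) + 47434) = 1/((29 + 6*(-2/5)) + 47434) = 1/((29 - 12/5) + 47434) = 1/(133/5 + 47434) = 1/(237303/5) = 5/237303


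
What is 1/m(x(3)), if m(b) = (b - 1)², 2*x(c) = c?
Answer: 4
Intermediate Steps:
x(c) = c/2
m(b) = (-1 + b)²
1/m(x(3)) = 1/((-1 + (½)*3)²) = 1/((-1 + 3/2)²) = 1/((½)²) = 1/(¼) = 4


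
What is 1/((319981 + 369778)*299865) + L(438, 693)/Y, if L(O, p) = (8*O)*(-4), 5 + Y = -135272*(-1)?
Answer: -966331169558431/9325964491920615 ≈ -0.10362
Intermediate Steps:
Y = 135267 (Y = -5 - 135272*(-1) = -5 + 135272 = 135267)
L(O, p) = -32*O
1/((319981 + 369778)*299865) + L(438, 693)/Y = 1/((319981 + 369778)*299865) - 32*438/135267 = (1/299865)/689759 - 14016*1/135267 = (1/689759)*(1/299865) - 4672/45089 = 1/206834582535 - 4672/45089 = -966331169558431/9325964491920615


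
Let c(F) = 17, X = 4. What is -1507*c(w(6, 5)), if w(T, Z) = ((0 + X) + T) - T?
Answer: -25619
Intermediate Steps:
w(T, Z) = 4 (w(T, Z) = ((0 + 4) + T) - T = (4 + T) - T = 4)
-1507*c(w(6, 5)) = -1507*17 = -25619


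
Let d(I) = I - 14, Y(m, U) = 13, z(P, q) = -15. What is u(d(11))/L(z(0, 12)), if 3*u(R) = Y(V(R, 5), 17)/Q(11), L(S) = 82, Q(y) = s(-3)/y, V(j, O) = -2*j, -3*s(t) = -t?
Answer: -143/246 ≈ -0.58130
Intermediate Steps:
s(t) = t/3 (s(t) = -(-1)*t/3 = t/3)
Q(y) = -1/y (Q(y) = ((⅓)*(-3))/y = -1/y)
d(I) = -14 + I
u(R) = -143/3 (u(R) = (13/((-1/11)))/3 = (13/((-1*1/11)))/3 = (13/(-1/11))/3 = (13*(-11))/3 = (⅓)*(-143) = -143/3)
u(d(11))/L(z(0, 12)) = -143/3/82 = -143/3*1/82 = -143/246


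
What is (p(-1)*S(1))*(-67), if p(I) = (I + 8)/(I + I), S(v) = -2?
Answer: -469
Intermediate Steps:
p(I) = (8 + I)/(2*I) (p(I) = (8 + I)/((2*I)) = (8 + I)*(1/(2*I)) = (8 + I)/(2*I))
(p(-1)*S(1))*(-67) = (((1/2)*(8 - 1)/(-1))*(-2))*(-67) = (((1/2)*(-1)*7)*(-2))*(-67) = -7/2*(-2)*(-67) = 7*(-67) = -469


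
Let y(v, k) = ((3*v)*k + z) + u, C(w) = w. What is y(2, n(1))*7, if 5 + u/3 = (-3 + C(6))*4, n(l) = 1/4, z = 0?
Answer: 315/2 ≈ 157.50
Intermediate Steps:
n(l) = ¼
u = 21 (u = -15 + 3*((-3 + 6)*4) = -15 + 3*(3*4) = -15 + 3*12 = -15 + 36 = 21)
y(v, k) = 21 + 3*k*v (y(v, k) = ((3*v)*k + 0) + 21 = (3*k*v + 0) + 21 = 3*k*v + 21 = 21 + 3*k*v)
y(2, n(1))*7 = (21 + 3*(¼)*2)*7 = (21 + 3/2)*7 = (45/2)*7 = 315/2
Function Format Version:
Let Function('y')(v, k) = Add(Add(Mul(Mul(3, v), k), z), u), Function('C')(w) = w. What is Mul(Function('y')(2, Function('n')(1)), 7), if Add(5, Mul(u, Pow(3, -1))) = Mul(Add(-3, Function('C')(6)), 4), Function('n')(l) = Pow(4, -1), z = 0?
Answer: Rational(315, 2) ≈ 157.50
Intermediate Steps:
Function('n')(l) = Rational(1, 4)
u = 21 (u = Add(-15, Mul(3, Mul(Add(-3, 6), 4))) = Add(-15, Mul(3, Mul(3, 4))) = Add(-15, Mul(3, 12)) = Add(-15, 36) = 21)
Function('y')(v, k) = Add(21, Mul(3, k, v)) (Function('y')(v, k) = Add(Add(Mul(Mul(3, v), k), 0), 21) = Add(Add(Mul(3, k, v), 0), 21) = Add(Mul(3, k, v), 21) = Add(21, Mul(3, k, v)))
Mul(Function('y')(2, Function('n')(1)), 7) = Mul(Add(21, Mul(3, Rational(1, 4), 2)), 7) = Mul(Add(21, Rational(3, 2)), 7) = Mul(Rational(45, 2), 7) = Rational(315, 2)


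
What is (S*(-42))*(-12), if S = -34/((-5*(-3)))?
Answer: -5712/5 ≈ -1142.4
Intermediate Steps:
S = -34/15 ≈ -2.2667
(S*(-42))*(-12) = -34/15*(-42)*(-12) = (476/5)*(-12) = -5712/5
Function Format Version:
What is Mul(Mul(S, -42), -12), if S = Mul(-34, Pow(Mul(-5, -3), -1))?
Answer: Rational(-5712, 5) ≈ -1142.4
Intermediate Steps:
S = Rational(-34, 15) (S = Mul(-34, Pow(15, -1)) = Mul(-34, Rational(1, 15)) = Rational(-34, 15) ≈ -2.2667)
Mul(Mul(S, -42), -12) = Mul(Mul(Rational(-34, 15), -42), -12) = Mul(Rational(476, 5), -12) = Rational(-5712, 5)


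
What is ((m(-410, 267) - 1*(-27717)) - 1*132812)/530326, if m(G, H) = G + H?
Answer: -52619/265163 ≈ -0.19844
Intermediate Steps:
((m(-410, 267) - 1*(-27717)) - 1*132812)/530326 = (((-410 + 267) - 1*(-27717)) - 1*132812)/530326 = ((-143 + 27717) - 132812)*(1/530326) = (27574 - 132812)*(1/530326) = -105238*1/530326 = -52619/265163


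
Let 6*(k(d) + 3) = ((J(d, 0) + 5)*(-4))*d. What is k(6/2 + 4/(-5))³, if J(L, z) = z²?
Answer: -29791/27 ≈ -1103.4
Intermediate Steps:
k(d) = -3 - 10*d/3 (k(d) = -3 + (((0² + 5)*(-4))*d)/6 = -3 + (((0 + 5)*(-4))*d)/6 = -3 + ((5*(-4))*d)/6 = -3 + (-20*d)/6 = -3 - 10*d/3)
k(6/2 + 4/(-5))³ = (-3 - 10*(6/2 + 4/(-5))/3)³ = (-3 - 10*(6*(½) + 4*(-⅕))/3)³ = (-3 - 10*(3 - ⅘)/3)³ = (-3 - 10/3*11/5)³ = (-3 - 22/3)³ = (-31/3)³ = -29791/27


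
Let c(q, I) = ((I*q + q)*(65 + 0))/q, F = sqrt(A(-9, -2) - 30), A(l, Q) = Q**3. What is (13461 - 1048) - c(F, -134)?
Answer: 21058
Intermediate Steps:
F = I*sqrt(38) (F = sqrt((-2)**3 - 30) = sqrt(-8 - 30) = sqrt(-38) = I*sqrt(38) ≈ 6.1644*I)
c(q, I) = (65*q + 65*I*q)/q (c(q, I) = ((q + I*q)*65)/q = (65*q + 65*I*q)/q)
(13461 - 1048) - c(F, -134) = (13461 - 1048) - (65 + 65*(-134)) = 12413 - (65 - 8710) = 12413 - 1*(-8645) = 12413 + 8645 = 21058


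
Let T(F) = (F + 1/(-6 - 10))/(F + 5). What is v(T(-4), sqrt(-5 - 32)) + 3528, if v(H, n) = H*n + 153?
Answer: 3681 - 65*I*sqrt(37)/16 ≈ 3681.0 - 24.711*I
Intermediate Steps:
T(F) = (-1/16 + F)/(5 + F) (T(F) = (F + 1/(-16))/(5 + F) = (F - 1/16)/(5 + F) = (-1/16 + F)/(5 + F))
v(H, n) = 153 + H*n
v(T(-4), sqrt(-5 - 32)) + 3528 = (153 + ((-1/16 - 4)/(5 - 4))*sqrt(-5 - 32)) + 3528 = (153 + (-65/16/1)*sqrt(-37)) + 3528 = (153 + (1*(-65/16))*(I*sqrt(37))) + 3528 = (153 - 65*I*sqrt(37)/16) + 3528 = 3681 - 65*I*sqrt(37)/16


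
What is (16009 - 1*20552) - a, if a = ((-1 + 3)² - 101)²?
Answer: -13952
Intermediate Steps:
a = 9409 (a = (2² - 101)² = (4 - 101)² = (-97)² = 9409)
(16009 - 1*20552) - a = (16009 - 1*20552) - 1*9409 = (16009 - 20552) - 9409 = -4543 - 9409 = -13952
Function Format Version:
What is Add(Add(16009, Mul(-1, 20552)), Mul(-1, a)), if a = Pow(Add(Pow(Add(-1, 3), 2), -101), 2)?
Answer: -13952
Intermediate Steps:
a = 9409 (a = Pow(Add(Pow(2, 2), -101), 2) = Pow(Add(4, -101), 2) = Pow(-97, 2) = 9409)
Add(Add(16009, Mul(-1, 20552)), Mul(-1, a)) = Add(Add(16009, Mul(-1, 20552)), Mul(-1, 9409)) = Add(Add(16009, -20552), -9409) = Add(-4543, -9409) = -13952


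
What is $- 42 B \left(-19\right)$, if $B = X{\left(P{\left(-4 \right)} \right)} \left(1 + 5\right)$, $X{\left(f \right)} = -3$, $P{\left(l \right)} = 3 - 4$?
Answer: $-14364$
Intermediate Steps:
$P{\left(l \right)} = -1$ ($P{\left(l \right)} = 3 - 4 = -1$)
$B = -18$ ($B = - 3 \left(1 + 5\right) = \left(-3\right) 6 = -18$)
$- 42 B \left(-19\right) = \left(-42\right) \left(-18\right) \left(-19\right) = 756 \left(-19\right) = -14364$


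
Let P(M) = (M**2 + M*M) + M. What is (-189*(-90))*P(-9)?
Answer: 2602530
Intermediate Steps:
P(M) = M + 2*M**2 (P(M) = (M**2 + M**2) + M = 2*M**2 + M = M + 2*M**2)
(-189*(-90))*P(-9) = (-189*(-90))*(-9*(1 + 2*(-9))) = 17010*(-9*(1 - 18)) = 17010*(-9*(-17)) = 17010*153 = 2602530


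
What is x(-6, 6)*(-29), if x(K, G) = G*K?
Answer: 1044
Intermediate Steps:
x(-6, 6)*(-29) = (6*(-6))*(-29) = -36*(-29) = 1044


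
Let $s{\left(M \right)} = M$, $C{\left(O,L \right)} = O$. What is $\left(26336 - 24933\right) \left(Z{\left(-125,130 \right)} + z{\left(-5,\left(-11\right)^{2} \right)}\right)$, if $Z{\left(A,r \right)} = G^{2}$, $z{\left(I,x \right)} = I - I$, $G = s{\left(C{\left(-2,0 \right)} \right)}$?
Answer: $5612$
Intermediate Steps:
$G = -2$
$z{\left(I,x \right)} = 0$
$Z{\left(A,r \right)} = 4$ ($Z{\left(A,r \right)} = \left(-2\right)^{2} = 4$)
$\left(26336 - 24933\right) \left(Z{\left(-125,130 \right)} + z{\left(-5,\left(-11\right)^{2} \right)}\right) = \left(26336 - 24933\right) \left(4 + 0\right) = 1403 \cdot 4 = 5612$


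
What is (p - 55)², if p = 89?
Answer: 1156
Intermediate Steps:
(p - 55)² = (89 - 55)² = 34² = 1156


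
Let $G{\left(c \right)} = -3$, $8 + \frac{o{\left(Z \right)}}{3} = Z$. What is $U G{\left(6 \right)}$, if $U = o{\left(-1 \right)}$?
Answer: $81$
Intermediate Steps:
$o{\left(Z \right)} = -24 + 3 Z$
$U = -27$ ($U = -24 + 3 \left(-1\right) = -24 - 3 = -27$)
$U G{\left(6 \right)} = \left(-27\right) \left(-3\right) = 81$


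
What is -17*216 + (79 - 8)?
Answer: -3601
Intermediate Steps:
-17*216 + (79 - 8) = -3672 + 71 = -3601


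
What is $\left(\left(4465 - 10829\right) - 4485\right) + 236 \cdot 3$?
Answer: $-10141$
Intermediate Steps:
$\left(\left(4465 - 10829\right) - 4485\right) + 236 \cdot 3 = \left(-6364 - 4485\right) + 708 = -10849 + 708 = -10141$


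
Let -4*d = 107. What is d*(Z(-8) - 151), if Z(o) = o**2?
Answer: 9309/4 ≈ 2327.3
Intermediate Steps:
d = -107/4 (d = -1/4*107 = -107/4 ≈ -26.750)
d*(Z(-8) - 151) = -107*((-8)**2 - 151)/4 = -107*(64 - 151)/4 = -107/4*(-87) = 9309/4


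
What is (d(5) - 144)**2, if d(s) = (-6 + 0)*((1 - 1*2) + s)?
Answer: 28224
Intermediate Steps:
d(s) = 6 - 6*s (d(s) = -6*((1 - 2) + s) = -6*(-1 + s) = 6 - 6*s)
(d(5) - 144)**2 = ((6 - 6*5) - 144)**2 = ((6 - 30) - 144)**2 = (-24 - 144)**2 = (-168)**2 = 28224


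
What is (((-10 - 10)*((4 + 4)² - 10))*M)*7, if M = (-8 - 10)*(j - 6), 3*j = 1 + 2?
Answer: -680400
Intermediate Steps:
j = 1 (j = (1 + 2)/3 = (⅓)*3 = 1)
M = 90 (M = (-8 - 10)*(1 - 6) = -18*(-5) = 90)
(((-10 - 10)*((4 + 4)² - 10))*M)*7 = (((-10 - 10)*((4 + 4)² - 10))*90)*7 = (-20*(8² - 10)*90)*7 = (-20*(64 - 10)*90)*7 = (-20*54*90)*7 = -1080*90*7 = -97200*7 = -680400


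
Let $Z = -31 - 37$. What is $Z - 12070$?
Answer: $-12138$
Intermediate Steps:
$Z = -68$
$Z - 12070 = -68 - 12070 = -12138$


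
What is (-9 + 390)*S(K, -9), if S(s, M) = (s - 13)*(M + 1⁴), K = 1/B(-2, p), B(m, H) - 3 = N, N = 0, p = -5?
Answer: 38608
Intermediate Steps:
B(m, H) = 3 (B(m, H) = 3 + 0 = 3)
K = ⅓ (K = 1/3 = ⅓ ≈ 0.33333)
S(s, M) = (1 + M)*(-13 + s) (S(s, M) = (-13 + s)*(M + 1) = (-13 + s)*(1 + M) = (1 + M)*(-13 + s))
(-9 + 390)*S(K, -9) = (-9 + 390)*(-13 + ⅓ - 13*(-9) - 9*⅓) = 381*(-13 + ⅓ + 117 - 3) = 381*(304/3) = 38608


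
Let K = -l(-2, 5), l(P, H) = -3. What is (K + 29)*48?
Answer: 1536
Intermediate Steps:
K = 3 (K = -1*(-3) = 3)
(K + 29)*48 = (3 + 29)*48 = 32*48 = 1536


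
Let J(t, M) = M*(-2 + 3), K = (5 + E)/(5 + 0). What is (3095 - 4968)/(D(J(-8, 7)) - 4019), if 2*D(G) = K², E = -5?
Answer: 1873/4019 ≈ 0.46604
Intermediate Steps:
K = 0 (K = (5 - 5)/(5 + 0) = 0/5 = 0*(⅕) = 0)
J(t, M) = M (J(t, M) = M*1 = M)
D(G) = 0 (D(G) = (½)*0² = (½)*0 = 0)
(3095 - 4968)/(D(J(-8, 7)) - 4019) = (3095 - 4968)/(0 - 4019) = -1873/(-4019) = -1873*(-1/4019) = 1873/4019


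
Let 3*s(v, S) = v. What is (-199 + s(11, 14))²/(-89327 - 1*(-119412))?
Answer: 343396/270765 ≈ 1.2682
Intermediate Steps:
s(v, S) = v/3
(-199 + s(11, 14))²/(-89327 - 1*(-119412)) = (-199 + (⅓)*11)²/(-89327 - 1*(-119412)) = (-199 + 11/3)²/(-89327 + 119412) = (-586/3)²/30085 = (343396/9)*(1/30085) = 343396/270765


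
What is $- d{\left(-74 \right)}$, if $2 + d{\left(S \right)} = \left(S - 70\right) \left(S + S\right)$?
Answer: $-21310$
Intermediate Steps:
$d{\left(S \right)} = -2 + 2 S \left(-70 + S\right)$ ($d{\left(S \right)} = -2 + \left(S - 70\right) \left(S + S\right) = -2 + \left(-70 + S\right) 2 S = -2 + 2 S \left(-70 + S\right)$)
$- d{\left(-74 \right)} = - (-2 - -10360 + 2 \left(-74\right)^{2}) = - (-2 + 10360 + 2 \cdot 5476) = - (-2 + 10360 + 10952) = \left(-1\right) 21310 = -21310$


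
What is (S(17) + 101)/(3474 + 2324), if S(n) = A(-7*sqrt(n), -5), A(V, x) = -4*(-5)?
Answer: 121/5798 ≈ 0.020869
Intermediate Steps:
A(V, x) = 20
S(n) = 20
(S(17) + 101)/(3474 + 2324) = (20 + 101)/(3474 + 2324) = 121/5798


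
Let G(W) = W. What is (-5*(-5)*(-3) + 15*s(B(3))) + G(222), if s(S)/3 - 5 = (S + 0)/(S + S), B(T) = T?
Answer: 789/2 ≈ 394.50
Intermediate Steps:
s(S) = 33/2 (s(S) = 15 + 3*((S + 0)/(S + S)) = 15 + 3*(S/((2*S))) = 15 + 3*(S*(1/(2*S))) = 15 + 3*(½) = 15 + 3/2 = 33/2)
(-5*(-5)*(-3) + 15*s(B(3))) + G(222) = (-5*(-5)*(-3) + 15*(33/2)) + 222 = (25*(-3) + 495/2) + 222 = (-75 + 495/2) + 222 = 345/2 + 222 = 789/2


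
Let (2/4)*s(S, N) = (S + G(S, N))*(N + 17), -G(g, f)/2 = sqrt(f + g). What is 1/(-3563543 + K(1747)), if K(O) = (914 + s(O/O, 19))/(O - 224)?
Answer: -8265739829569/29455313958188235289 + 438624*sqrt(5)/29455313958188235289 ≈ -2.8062e-7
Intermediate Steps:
G(g, f) = -2*sqrt(f + g)
s(S, N) = 2*(17 + N)*(S - 2*sqrt(N + S)) (s(S, N) = 2*((S - 2*sqrt(N + S))*(N + 17)) = 2*((S - 2*sqrt(N + S))*(17 + N)) = 2*((17 + N)*(S - 2*sqrt(N + S))) = 2*(17 + N)*(S - 2*sqrt(N + S)))
K(O) = (986 - 288*sqrt(5))/(-224 + O) (K(O) = (914 + (-68*sqrt(19 + O/O) + 34*(O/O) - 4*19*sqrt(19 + O/O) + 2*19*(O/O)))/(O - 224) = (914 + (-68*sqrt(19 + 1) + 34*1 - 4*19*sqrt(19 + 1) + 2*19*1))/(-224 + O) = (914 + (-136*sqrt(5) + 34 - 4*19*sqrt(20) + 38))/(-224 + O) = (914 + (-136*sqrt(5) + 34 - 4*19*2*sqrt(5) + 38))/(-224 + O) = (914 + (-136*sqrt(5) + 34 - 152*sqrt(5) + 38))/(-224 + O) = (914 + (72 - 288*sqrt(5)))/(-224 + O) = (986 - 288*sqrt(5))/(-224 + O))
1/(-3563543 + K(1747)) = 1/(-3563543 + 2*(493 - 144*sqrt(5))/(-224 + 1747)) = 1/(-3563543 + 2*(493 - 144*sqrt(5))/1523) = 1/(-3563543 + 2*(1/1523)*(493 - 144*sqrt(5))) = 1/(-3563543 + (986/1523 - 288*sqrt(5)/1523)) = 1/(-5427275003/1523 - 288*sqrt(5)/1523)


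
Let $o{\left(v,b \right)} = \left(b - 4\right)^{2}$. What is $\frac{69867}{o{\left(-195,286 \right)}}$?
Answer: $\frac{7763}{8836} \approx 0.87856$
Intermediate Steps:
$o{\left(v,b \right)} = \left(-4 + b\right)^{2}$
$\frac{69867}{o{\left(-195,286 \right)}} = \frac{69867}{\left(-4 + 286\right)^{2}} = \frac{69867}{282^{2}} = \frac{69867}{79524} = 69867 \cdot \frac{1}{79524} = \frac{7763}{8836}$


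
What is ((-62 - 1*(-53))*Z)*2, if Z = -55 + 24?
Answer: 558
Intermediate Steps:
Z = -31
((-62 - 1*(-53))*Z)*2 = ((-62 - 1*(-53))*(-31))*2 = ((-62 + 53)*(-31))*2 = -9*(-31)*2 = 279*2 = 558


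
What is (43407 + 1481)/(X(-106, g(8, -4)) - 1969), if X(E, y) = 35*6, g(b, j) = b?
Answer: -44888/1759 ≈ -25.519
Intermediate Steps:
X(E, y) = 210
(43407 + 1481)/(X(-106, g(8, -4)) - 1969) = (43407 + 1481)/(210 - 1969) = 44888/(-1759) = 44888*(-1/1759) = -44888/1759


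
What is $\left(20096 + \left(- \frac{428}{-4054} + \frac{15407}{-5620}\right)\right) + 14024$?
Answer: $\frac{388656141491}{11391740} \approx 34117.0$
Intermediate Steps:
$\left(20096 + \left(- \frac{428}{-4054} + \frac{15407}{-5620}\right)\right) + 14024 = \left(20096 + \left(\left(-428\right) \left(- \frac{1}{4054}\right) + 15407 \left(- \frac{1}{5620}\right)\right)\right) + 14024 = \left(20096 + \left(\frac{214}{2027} - \frac{15407}{5620}\right)\right) + 14024 = \left(20096 - \frac{30027309}{11391740}\right) + 14024 = \frac{228898379731}{11391740} + 14024 = \frac{388656141491}{11391740}$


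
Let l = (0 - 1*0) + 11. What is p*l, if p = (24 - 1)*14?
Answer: 3542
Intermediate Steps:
p = 322 (p = 23*14 = 322)
l = 11 (l = (0 + 0) + 11 = 0 + 11 = 11)
p*l = 322*11 = 3542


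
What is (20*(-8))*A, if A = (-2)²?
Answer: -640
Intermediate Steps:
A = 4
(20*(-8))*A = (20*(-8))*4 = -160*4 = -640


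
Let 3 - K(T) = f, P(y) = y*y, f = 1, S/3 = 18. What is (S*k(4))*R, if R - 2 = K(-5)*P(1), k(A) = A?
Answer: 864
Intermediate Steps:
S = 54 (S = 3*18 = 54)
P(y) = y²
K(T) = 2 (K(T) = 3 - 1*1 = 3 - 1 = 2)
R = 4 (R = 2 + 2*1² = 2 + 2*1 = 2 + 2 = 4)
(S*k(4))*R = (54*4)*4 = 216*4 = 864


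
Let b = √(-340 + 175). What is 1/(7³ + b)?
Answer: 343/117814 - I*√165/117814 ≈ 0.0029114 - 0.00010903*I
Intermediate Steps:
b = I*√165 (b = √(-165) = I*√165 ≈ 12.845*I)
1/(7³ + b) = 1/(7³ + I*√165) = 1/(343 + I*√165)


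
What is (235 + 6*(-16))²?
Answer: 19321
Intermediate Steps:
(235 + 6*(-16))² = (235 - 96)² = 139² = 19321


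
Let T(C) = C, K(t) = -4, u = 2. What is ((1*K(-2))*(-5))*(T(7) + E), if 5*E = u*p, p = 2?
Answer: 156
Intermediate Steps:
E = ⅘ (E = (2*2)/5 = (⅕)*4 = ⅘ ≈ 0.80000)
((1*K(-2))*(-5))*(T(7) + E) = ((1*(-4))*(-5))*(7 + ⅘) = -4*(-5)*(39/5) = 20*(39/5) = 156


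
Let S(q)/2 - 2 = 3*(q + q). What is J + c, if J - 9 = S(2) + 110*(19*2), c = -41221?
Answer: -37004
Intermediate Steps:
S(q) = 4 + 12*q (S(q) = 4 + 2*(3*(q + q)) = 4 + 2*(3*(2*q)) = 4 + 2*(6*q) = 4 + 12*q)
J = 4217 (J = 9 + ((4 + 12*2) + 110*(19*2)) = 9 + ((4 + 24) + 110*38) = 9 + (28 + 4180) = 9 + 4208 = 4217)
J + c = 4217 - 41221 = -37004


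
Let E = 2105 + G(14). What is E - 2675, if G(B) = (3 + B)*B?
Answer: -332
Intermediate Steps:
G(B) = B*(3 + B)
E = 2343 (E = 2105 + 14*(3 + 14) = 2105 + 14*17 = 2105 + 238 = 2343)
E - 2675 = 2343 - 2675 = -332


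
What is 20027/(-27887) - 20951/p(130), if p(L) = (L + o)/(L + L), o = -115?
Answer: -30381608005/83661 ≈ -3.6315e+5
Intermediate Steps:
p(L) = (-115 + L)/(2*L) (p(L) = (L - 115)/(L + L) = (-115 + L)/((2*L)) = (-115 + L)*(1/(2*L)) = (-115 + L)/(2*L))
20027/(-27887) - 20951/p(130) = 20027/(-27887) - 20951*260/(-115 + 130) = 20027*(-1/27887) - 20951/((½)*(1/130)*15) = -20027/27887 - 20951/3/52 = -20027/27887 - 20951*52/3 = -20027/27887 - 1089452/3 = -30381608005/83661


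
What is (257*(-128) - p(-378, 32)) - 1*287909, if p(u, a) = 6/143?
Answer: -45875121/143 ≈ -3.2081e+5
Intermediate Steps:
p(u, a) = 6/143 (p(u, a) = 6*(1/143) = 6/143)
(257*(-128) - p(-378, 32)) - 1*287909 = (257*(-128) - 1*6/143) - 1*287909 = (-32896 - 6/143) - 287909 = -4704134/143 - 287909 = -45875121/143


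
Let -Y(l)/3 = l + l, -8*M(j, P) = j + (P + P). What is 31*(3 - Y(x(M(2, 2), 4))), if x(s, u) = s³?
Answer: 465/32 ≈ 14.531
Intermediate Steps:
M(j, P) = -P/4 - j/8 (M(j, P) = -(j + (P + P))/8 = -(j + 2*P)/8 = -P/4 - j/8)
Y(l) = -6*l (Y(l) = -3*(l + l) = -6*l)
31*(3 - Y(x(M(2, 2), 4))) = 31*(3 - (-6)*(-¼*2 - ⅛*2)³) = 31*(3 - (-6)*(-½ - ¼)³) = 31*(3 - (-6)*(-¾)³) = 31*(3 - (-6)*(-27)/64) = 31*(3 - 1*81/32) = 31*(3 - 81/32) = 31*(15/32) = 465/32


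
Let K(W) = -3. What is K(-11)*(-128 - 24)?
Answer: 456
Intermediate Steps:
K(-11)*(-128 - 24) = -3*(-128 - 24) = -3*(-152) = 456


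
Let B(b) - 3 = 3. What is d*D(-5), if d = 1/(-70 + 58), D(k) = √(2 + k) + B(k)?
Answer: -½ - I*√3/12 ≈ -0.5 - 0.14434*I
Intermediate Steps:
B(b) = 6 (B(b) = 3 + 3 = 6)
D(k) = 6 + √(2 + k) (D(k) = √(2 + k) + 6 = 6 + √(2 + k))
d = -1/12 (d = 1/(-12) = -1/12 ≈ -0.083333)
d*D(-5) = -(6 + √(2 - 5))/12 = -(6 + √(-3))/12 = -(6 + I*√3)/12 = -½ - I*√3/12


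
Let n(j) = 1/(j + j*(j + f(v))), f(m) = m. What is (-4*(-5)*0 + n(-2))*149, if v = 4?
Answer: -149/6 ≈ -24.833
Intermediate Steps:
n(j) = 1/(j + j*(4 + j)) (n(j) = 1/(j + j*(j + 4)) = 1/(j + j*(4 + j)))
(-4*(-5)*0 + n(-2))*149 = (-4*(-5)*0 + 1/((-2)*(5 - 2)))*149 = (20*0 - ½/3)*149 = (0 - ½*⅓)*149 = (0 - ⅙)*149 = -⅙*149 = -149/6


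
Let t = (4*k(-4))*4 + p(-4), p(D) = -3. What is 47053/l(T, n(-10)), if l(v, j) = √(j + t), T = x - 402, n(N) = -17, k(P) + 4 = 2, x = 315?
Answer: -47053*I*√13/26 ≈ -6525.1*I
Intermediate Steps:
k(P) = -2 (k(P) = -4 + 2 = -2)
t = -35 (t = (4*(-2))*4 - 3 = -8*4 - 3 = -32 - 3 = -35)
T = -87 (T = 315 - 402 = -87)
l(v, j) = √(-35 + j) (l(v, j) = √(j - 35) = √(-35 + j))
47053/l(T, n(-10)) = 47053/(√(-35 - 17)) = 47053/(√(-52)) = 47053/((2*I*√13)) = 47053*(-I*√13/26) = -47053*I*√13/26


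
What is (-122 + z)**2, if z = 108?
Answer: 196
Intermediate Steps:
(-122 + z)**2 = (-122 + 108)**2 = (-14)**2 = 196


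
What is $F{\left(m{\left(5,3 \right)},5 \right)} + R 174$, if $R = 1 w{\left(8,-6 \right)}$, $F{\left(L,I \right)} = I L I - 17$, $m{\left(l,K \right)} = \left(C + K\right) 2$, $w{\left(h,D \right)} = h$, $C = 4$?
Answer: $1725$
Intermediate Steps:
$m{\left(l,K \right)} = 8 + 2 K$ ($m{\left(l,K \right)} = \left(4 + K\right) 2 = 8 + 2 K$)
$F{\left(L,I \right)} = -17 + L I^{2}$ ($F{\left(L,I \right)} = L I^{2} - 17 = -17 + L I^{2}$)
$R = 8$ ($R = 1 \cdot 8 = 8$)
$F{\left(m{\left(5,3 \right)},5 \right)} + R 174 = \left(-17 + \left(8 + 2 \cdot 3\right) 5^{2}\right) + 8 \cdot 174 = \left(-17 + \left(8 + 6\right) 25\right) + 1392 = \left(-17 + 14 \cdot 25\right) + 1392 = \left(-17 + 350\right) + 1392 = 333 + 1392 = 1725$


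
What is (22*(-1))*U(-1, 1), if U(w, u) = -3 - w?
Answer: 44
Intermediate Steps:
(22*(-1))*U(-1, 1) = (22*(-1))*(-3 - 1*(-1)) = -22*(-3 + 1) = -22*(-2) = 44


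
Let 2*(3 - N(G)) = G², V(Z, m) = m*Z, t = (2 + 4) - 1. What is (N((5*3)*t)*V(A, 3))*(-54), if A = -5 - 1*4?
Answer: -4096251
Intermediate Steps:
A = -9 (A = -5 - 4 = -9)
t = 5 (t = 6 - 1 = 5)
V(Z, m) = Z*m
N(G) = 3 - G²/2
(N((5*3)*t)*V(A, 3))*(-54) = ((3 - ((5*3)*5)²/2)*(-9*3))*(-54) = ((3 - (15*5)²/2)*(-27))*(-54) = ((3 - ½*75²)*(-27))*(-54) = ((3 - ½*5625)*(-27))*(-54) = ((3 - 5625/2)*(-27))*(-54) = -5619/2*(-27)*(-54) = (151713/2)*(-54) = -4096251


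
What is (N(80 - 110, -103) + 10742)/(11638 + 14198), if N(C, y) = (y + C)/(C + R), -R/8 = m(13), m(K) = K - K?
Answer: 322393/775080 ≈ 0.41595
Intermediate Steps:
m(K) = 0
R = 0 (R = -8*0 = 0)
N(C, y) = (C + y)/C (N(C, y) = (y + C)/(C + 0) = (C + y)/C)
(N(80 - 110, -103) + 10742)/(11638 + 14198) = (((80 - 110) - 103)/(80 - 110) + 10742)/(11638 + 14198) = ((-30 - 103)/(-30) + 10742)/25836 = (-1/30*(-133) + 10742)*(1/25836) = (133/30 + 10742)*(1/25836) = (322393/30)*(1/25836) = 322393/775080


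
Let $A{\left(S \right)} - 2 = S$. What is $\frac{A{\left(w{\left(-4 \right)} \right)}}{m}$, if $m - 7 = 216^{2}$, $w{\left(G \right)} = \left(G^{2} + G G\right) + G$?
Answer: $\frac{30}{46663} \approx 0.00064291$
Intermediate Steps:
$w{\left(G \right)} = G + 2 G^{2}$ ($w{\left(G \right)} = \left(G^{2} + G^{2}\right) + G = 2 G^{2} + G = G + 2 G^{2}$)
$A{\left(S \right)} = 2 + S$
$m = 46663$ ($m = 7 + 216^{2} = 7 + 46656 = 46663$)
$\frac{A{\left(w{\left(-4 \right)} \right)}}{m} = \frac{2 - 4 \left(1 + 2 \left(-4\right)\right)}{46663} = \left(2 - 4 \left(1 - 8\right)\right) \frac{1}{46663} = \left(2 - -28\right) \frac{1}{46663} = \left(2 + 28\right) \frac{1}{46663} = 30 \cdot \frac{1}{46663} = \frac{30}{46663}$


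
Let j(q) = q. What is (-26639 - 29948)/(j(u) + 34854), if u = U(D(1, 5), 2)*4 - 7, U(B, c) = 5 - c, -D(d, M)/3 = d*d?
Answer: -56587/34859 ≈ -1.6233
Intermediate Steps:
D(d, M) = -3*d² (D(d, M) = -3*d*d = -3*d²)
u = 5 (u = (5 - 1*2)*4 - 7 = (5 - 2)*4 - 7 = 3*4 - 7 = 12 - 7 = 5)
(-26639 - 29948)/(j(u) + 34854) = (-26639 - 29948)/(5 + 34854) = -56587/34859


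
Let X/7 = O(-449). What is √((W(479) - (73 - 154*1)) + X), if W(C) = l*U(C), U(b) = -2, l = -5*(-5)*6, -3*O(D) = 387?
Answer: I*√1122 ≈ 33.496*I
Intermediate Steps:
O(D) = -129 (O(D) = -⅓*387 = -129)
l = 150 (l = 25*6 = 150)
W(C) = -300 (W(C) = 150*(-2) = -300)
X = -903 (X = 7*(-129) = -903)
√((W(479) - (73 - 154*1)) + X) = √((-300 - (73 - 154*1)) - 903) = √((-300 - (73 - 154)) - 903) = √((-300 - 1*(-81)) - 903) = √((-300 + 81) - 903) = √(-219 - 903) = √(-1122) = I*√1122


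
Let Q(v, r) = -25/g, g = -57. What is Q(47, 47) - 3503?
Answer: -199646/57 ≈ -3502.6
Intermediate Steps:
Q(v, r) = 25/57 (Q(v, r) = -25/(-57) = -25*(-1/57) = 25/57)
Q(47, 47) - 3503 = 25/57 - 3503 = -199646/57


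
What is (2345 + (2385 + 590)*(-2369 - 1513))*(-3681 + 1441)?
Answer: 25864395200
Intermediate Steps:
(2345 + (2385 + 590)*(-2369 - 1513))*(-3681 + 1441) = (2345 + 2975*(-3882))*(-2240) = (2345 - 11548950)*(-2240) = -11546605*(-2240) = 25864395200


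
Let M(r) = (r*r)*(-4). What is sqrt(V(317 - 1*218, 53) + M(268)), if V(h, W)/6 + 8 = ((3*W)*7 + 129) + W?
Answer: I*sqrt(279574) ≈ 528.75*I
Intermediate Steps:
V(h, W) = 726 + 132*W (V(h, W) = -48 + 6*(((3*W)*7 + 129) + W) = -48 + 6*((21*W + 129) + W) = -48 + 6*((129 + 21*W) + W) = -48 + 6*(129 + 22*W) = -48 + (774 + 132*W) = 726 + 132*W)
M(r) = -4*r**2 (M(r) = r**2*(-4) = -4*r**2)
sqrt(V(317 - 1*218, 53) + M(268)) = sqrt((726 + 132*53) - 4*268**2) = sqrt((726 + 6996) - 4*71824) = sqrt(7722 - 287296) = sqrt(-279574) = I*sqrt(279574)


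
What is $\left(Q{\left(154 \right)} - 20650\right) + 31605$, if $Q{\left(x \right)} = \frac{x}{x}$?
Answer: $10956$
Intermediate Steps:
$Q{\left(x \right)} = 1$
$\left(Q{\left(154 \right)} - 20650\right) + 31605 = \left(1 - 20650\right) + 31605 = -20649 + 31605 = 10956$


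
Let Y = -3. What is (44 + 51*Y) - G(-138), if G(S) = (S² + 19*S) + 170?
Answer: -16701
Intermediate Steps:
G(S) = 170 + S² + 19*S
(44 + 51*Y) - G(-138) = (44 + 51*(-3)) - (170 + (-138)² + 19*(-138)) = (44 - 153) - (170 + 19044 - 2622) = -109 - 1*16592 = -109 - 16592 = -16701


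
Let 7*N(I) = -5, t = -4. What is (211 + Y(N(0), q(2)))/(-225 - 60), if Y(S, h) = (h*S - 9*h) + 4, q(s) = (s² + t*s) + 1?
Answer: -1709/1995 ≈ -0.85664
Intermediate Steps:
q(s) = 1 + s² - 4*s (q(s) = (s² - 4*s) + 1 = 1 + s² - 4*s)
N(I) = -5/7 (N(I) = (⅐)*(-5) = -5/7)
Y(S, h) = 4 - 9*h + S*h (Y(S, h) = (S*h - 9*h) + 4 = (-9*h + S*h) + 4 = 4 - 9*h + S*h)
(211 + Y(N(0), q(2)))/(-225 - 60) = (211 + (4 - 9*(1 + 2² - 4*2) - 5*(1 + 2² - 4*2)/7))/(-225 - 60) = (211 + (4 - 9*(1 + 4 - 8) - 5*(1 + 4 - 8)/7))/(-285) = (211 + (4 - 9*(-3) - 5/7*(-3)))*(-1/285) = (211 + (4 + 27 + 15/7))*(-1/285) = (211 + 232/7)*(-1/285) = (1709/7)*(-1/285) = -1709/1995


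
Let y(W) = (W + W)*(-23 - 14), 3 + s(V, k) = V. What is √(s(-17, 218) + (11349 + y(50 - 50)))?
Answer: √11329 ≈ 106.44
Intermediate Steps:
s(V, k) = -3 + V
y(W) = -74*W (y(W) = (2*W)*(-37) = -74*W)
√(s(-17, 218) + (11349 + y(50 - 50))) = √((-3 - 17) + (11349 - 74*(50 - 50))) = √(-20 + (11349 - 74*0)) = √(-20 + (11349 + 0)) = √(-20 + 11349) = √11329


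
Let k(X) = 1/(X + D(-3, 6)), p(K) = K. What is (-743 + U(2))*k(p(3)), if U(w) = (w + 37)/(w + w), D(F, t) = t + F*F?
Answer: -2933/72 ≈ -40.736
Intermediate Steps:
D(F, t) = t + F²
k(X) = 1/(15 + X) (k(X) = 1/(X + (6 + (-3)²)) = 1/(X + (6 + 9)) = 1/(X + 15) = 1/(15 + X))
U(w) = (37 + w)/(2*w) (U(w) = (37 + w)/((2*w)) = (37 + w)*(1/(2*w)) = (37 + w)/(2*w))
(-743 + U(2))*k(p(3)) = (-743 + (½)*(37 + 2)/2)/(15 + 3) = (-743 + (½)*(½)*39)/18 = (-743 + 39/4)*(1/18) = -2933/4*1/18 = -2933/72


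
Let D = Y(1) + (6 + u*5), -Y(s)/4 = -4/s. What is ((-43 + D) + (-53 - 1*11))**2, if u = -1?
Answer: 8100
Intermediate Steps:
Y(s) = 16/s (Y(s) = -(-16)/s = 16/s)
D = 17 (D = 16/1 + (6 - 1*5) = 16*1 + (6 - 5) = 16 + 1 = 17)
((-43 + D) + (-53 - 1*11))**2 = ((-43 + 17) + (-53 - 1*11))**2 = (-26 + (-53 - 11))**2 = (-26 - 64)**2 = (-90)**2 = 8100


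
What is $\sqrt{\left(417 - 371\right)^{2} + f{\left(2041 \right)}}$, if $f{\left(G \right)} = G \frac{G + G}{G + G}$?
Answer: $\sqrt{4157} \approx 64.475$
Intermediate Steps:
$f{\left(G \right)} = G$ ($f{\left(G \right)} = G \frac{2 G}{2 G} = G 2 G \frac{1}{2 G} = G 1 = G$)
$\sqrt{\left(417 - 371\right)^{2} + f{\left(2041 \right)}} = \sqrt{\left(417 - 371\right)^{2} + 2041} = \sqrt{46^{2} + 2041} = \sqrt{2116 + 2041} = \sqrt{4157}$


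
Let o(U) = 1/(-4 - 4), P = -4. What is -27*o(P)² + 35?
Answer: 2213/64 ≈ 34.578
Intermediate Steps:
o(U) = -⅛ (o(U) = 1/(-8) = -⅛)
-27*o(P)² + 35 = -27*(-⅛)² + 35 = -27*1/64 + 35 = -27/64 + 35 = 2213/64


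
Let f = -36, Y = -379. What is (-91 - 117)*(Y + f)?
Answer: 86320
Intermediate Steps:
(-91 - 117)*(Y + f) = (-91 - 117)*(-379 - 36) = -208*(-415) = 86320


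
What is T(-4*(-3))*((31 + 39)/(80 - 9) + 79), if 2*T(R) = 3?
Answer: 17037/142 ≈ 119.98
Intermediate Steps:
T(R) = 3/2 (T(R) = (½)*3 = 3/2)
T(-4*(-3))*((31 + 39)/(80 - 9) + 79) = 3*((31 + 39)/(80 - 9) + 79)/2 = 3*(70/71 + 79)/2 = (3/2)*(5679/71) = 17037/142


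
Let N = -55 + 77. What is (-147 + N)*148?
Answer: -18500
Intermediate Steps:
N = 22
(-147 + N)*148 = (-147 + 22)*148 = -125*148 = -18500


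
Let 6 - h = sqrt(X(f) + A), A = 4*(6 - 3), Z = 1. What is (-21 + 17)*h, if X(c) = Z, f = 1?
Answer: -24 + 4*sqrt(13) ≈ -9.5778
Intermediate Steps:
X(c) = 1
A = 12 (A = 4*3 = 12)
h = 6 - sqrt(13) (h = 6 - sqrt(1 + 12) = 6 - sqrt(13) ≈ 2.3944)
(-21 + 17)*h = (-21 + 17)*(6 - sqrt(13)) = -4*(6 - sqrt(13)) = -24 + 4*sqrt(13)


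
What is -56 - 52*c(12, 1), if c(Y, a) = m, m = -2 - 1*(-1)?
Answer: -4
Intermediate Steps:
m = -1 (m = -2 + 1 = -1)
c(Y, a) = -1
-56 - 52*c(12, 1) = -56 - 52*(-1) = -56 + 52 = -4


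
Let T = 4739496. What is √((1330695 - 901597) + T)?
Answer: √5168594 ≈ 2273.5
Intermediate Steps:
√((1330695 - 901597) + T) = √((1330695 - 901597) + 4739496) = √(429098 + 4739496) = √5168594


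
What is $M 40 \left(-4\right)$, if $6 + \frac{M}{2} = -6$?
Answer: $3840$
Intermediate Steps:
$M = -24$ ($M = -12 + 2 \left(-6\right) = -12 - 12 = -24$)
$M 40 \left(-4\right) = \left(-24\right) 40 \left(-4\right) = \left(-960\right) \left(-4\right) = 3840$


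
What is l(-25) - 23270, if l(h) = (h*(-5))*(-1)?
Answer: -23395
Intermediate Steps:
l(h) = 5*h (l(h) = -5*h*(-1) = 5*h)
l(-25) - 23270 = 5*(-25) - 23270 = -125 - 23270 = -23395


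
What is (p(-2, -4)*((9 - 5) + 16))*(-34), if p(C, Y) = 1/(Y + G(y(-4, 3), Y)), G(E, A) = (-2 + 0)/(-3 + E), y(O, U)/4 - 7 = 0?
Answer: 500/3 ≈ 166.67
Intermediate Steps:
y(O, U) = 28 (y(O, U) = 28 + 4*0 = 28 + 0 = 28)
G(E, A) = -2/(-3 + E)
p(C, Y) = 1/(-2/25 + Y) (p(C, Y) = 1/(Y - 2/(-3 + 28)) = 1/(Y - 2/25) = 1/(-2/25 + Y))
(p(-2, -4)*((9 - 5) + 16))*(-34) = ((25/(-2 + 25*(-4)))*((9 - 5) + 16))*(-34) = ((25/(-2 - 100))*(4 + 16))*(-34) = ((25/(-102))*20)*(-34) = ((25*(-1/102))*20)*(-34) = -25/102*20*(-34) = -250/51*(-34) = 500/3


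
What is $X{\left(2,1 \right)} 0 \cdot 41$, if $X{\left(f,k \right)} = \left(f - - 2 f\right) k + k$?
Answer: $0$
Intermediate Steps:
$X{\left(f,k \right)} = k + 3 f k$ ($X{\left(f,k \right)} = \left(f + 2 f\right) k + k = 3 f k + k = k + 3 f k$)
$X{\left(2,1 \right)} 0 \cdot 41 = 1 \left(1 + 3 \cdot 2\right) 0 \cdot 41 = 1 \left(1 + 6\right) 0 \cdot 41 = 1 \cdot 7 \cdot 0 \cdot 41 = 7 \cdot 0 \cdot 41 = 0 \cdot 41 = 0$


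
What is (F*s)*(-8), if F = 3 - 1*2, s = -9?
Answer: 72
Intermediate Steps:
F = 1 (F = 3 - 2 = 1)
(F*s)*(-8) = (1*(-9))*(-8) = -9*(-8) = 72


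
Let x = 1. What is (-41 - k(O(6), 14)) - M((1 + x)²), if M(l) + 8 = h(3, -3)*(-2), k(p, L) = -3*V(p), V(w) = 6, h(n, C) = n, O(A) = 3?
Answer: -9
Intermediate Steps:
k(p, L) = -18 (k(p, L) = -3*6 = -18)
M(l) = -14 (M(l) = -8 + 3*(-2) = -8 - 6 = -14)
(-41 - k(O(6), 14)) - M((1 + x)²) = (-41 - 1*(-18)) - 1*(-14) = (-41 + 18) + 14 = -23 + 14 = -9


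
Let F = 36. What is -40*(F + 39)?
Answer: -3000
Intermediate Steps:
-40*(F + 39) = -40*(36 + 39) = -40*75 = -3000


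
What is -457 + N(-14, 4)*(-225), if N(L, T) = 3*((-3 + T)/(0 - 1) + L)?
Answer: 9668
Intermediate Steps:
N(L, T) = 9 - 3*T + 3*L (N(L, T) = 3*((-3 + T)/(-1) + L) = 3*((-3 + T)*(-1) + L) = 3*((3 - T) + L) = 3*(3 + L - T) = 9 - 3*T + 3*L)
-457 + N(-14, 4)*(-225) = -457 + (9 - 3*4 + 3*(-14))*(-225) = -457 + (9 - 12 - 42)*(-225) = -457 - 45*(-225) = -457 + 10125 = 9668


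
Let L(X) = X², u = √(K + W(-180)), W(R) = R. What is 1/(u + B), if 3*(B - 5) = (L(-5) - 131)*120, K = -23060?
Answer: -121/513099 - 2*I*√5810/17958465 ≈ -0.00023582 - 8.4888e-6*I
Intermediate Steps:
u = 2*I*√5810 (u = √(-23060 - 180) = √(-23240) = 2*I*√5810 ≈ 152.45*I)
B = -4235 (B = 5 + (((-5)² - 131)*120)/3 = 5 + ((25 - 131)*120)/3 = 5 + (-106*120)/3 = 5 + (⅓)*(-12720) = 5 - 4240 = -4235)
1/(u + B) = 1/(2*I*√5810 - 4235) = 1/(-4235 + 2*I*√5810)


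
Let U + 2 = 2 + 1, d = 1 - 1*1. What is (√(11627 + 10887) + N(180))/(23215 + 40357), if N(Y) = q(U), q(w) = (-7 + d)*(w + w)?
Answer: -7/31786 + √22514/63572 ≈ 0.0021400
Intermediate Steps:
d = 0 (d = 1 - 1 = 0)
U = 1 (U = -2 + (2 + 1) = -2 + 3 = 1)
q(w) = -14*w (q(w) = (-7 + 0)*(w + w) = -14*w)
N(Y) = -14 (N(Y) = -14*1 = -14)
(√(11627 + 10887) + N(180))/(23215 + 40357) = (√(11627 + 10887) - 14)/(23215 + 40357) = (√22514 - 14)/63572 = (-14 + √22514)*(1/63572) = -7/31786 + √22514/63572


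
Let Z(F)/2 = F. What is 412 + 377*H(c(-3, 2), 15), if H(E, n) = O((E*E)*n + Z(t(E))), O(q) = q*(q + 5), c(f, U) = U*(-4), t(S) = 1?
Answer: 350706170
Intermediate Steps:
Z(F) = 2*F
c(f, U) = -4*U
O(q) = q*(5 + q)
H(E, n) = (2 + n*E**2)*(7 + n*E**2) (H(E, n) = ((E*E)*n + 2*1)*(5 + ((E*E)*n + 2*1)) = (E**2*n + 2)*(5 + (E**2*n + 2)) = (n*E**2 + 2)*(5 + (n*E**2 + 2)) = (2 + n*E**2)*(5 + (2 + n*E**2)) = (2 + n*E**2)*(7 + n*E**2))
412 + 377*H(c(-3, 2), 15) = 412 + 377*((2 + 15*(-4*2)**2)*(7 + 15*(-4*2)**2)) = 412 + 377*((2 + 15*(-8)**2)*(7 + 15*(-8)**2)) = 412 + 377*((2 + 15*64)*(7 + 15*64)) = 412 + 377*((2 + 960)*(7 + 960)) = 412 + 377*(962*967) = 412 + 377*930254 = 412 + 350705758 = 350706170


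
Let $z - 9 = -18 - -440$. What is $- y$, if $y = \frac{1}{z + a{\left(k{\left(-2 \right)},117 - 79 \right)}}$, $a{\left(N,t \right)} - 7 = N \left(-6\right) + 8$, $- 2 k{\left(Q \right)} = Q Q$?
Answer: $- \frac{1}{458} \approx -0.0021834$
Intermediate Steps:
$k{\left(Q \right)} = - \frac{Q^{2}}{2}$ ($k{\left(Q \right)} = - \frac{Q Q}{2} = - \frac{Q^{2}}{2}$)
$z = 431$ ($z = 9 - -422 = 9 + \left(-18 + 440\right) = 9 + 422 = 431$)
$a{\left(N,t \right)} = 15 - 6 N$ ($a{\left(N,t \right)} = 7 + \left(N \left(-6\right) + 8\right) = 7 - \left(-8 + 6 N\right) = 15 - 6 N$)
$y = \frac{1}{458}$ ($y = \frac{1}{431 + \left(15 - 6 \left(- \frac{\left(-2\right)^{2}}{2}\right)\right)} = \frac{1}{431 + \left(15 - 6 \left(\left(- \frac{1}{2}\right) 4\right)\right)} = \frac{1}{431 + \left(15 - -12\right)} = \frac{1}{431 + \left(15 + 12\right)} = \frac{1}{431 + 27} = \frac{1}{458} \approx 0.0021834$)
$- y = \left(-1\right) \frac{1}{458} = - \frac{1}{458}$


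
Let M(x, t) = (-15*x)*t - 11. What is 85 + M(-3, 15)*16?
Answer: 10709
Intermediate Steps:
M(x, t) = -11 - 15*t*x (M(x, t) = -15*t*x - 11 = -11 - 15*t*x)
85 + M(-3, 15)*16 = 85 + (-11 - 15*15*(-3))*16 = 85 + (-11 + 675)*16 = 85 + 664*16 = 85 + 10624 = 10709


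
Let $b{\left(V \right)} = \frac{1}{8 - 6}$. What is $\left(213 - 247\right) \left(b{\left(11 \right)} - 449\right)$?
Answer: $15249$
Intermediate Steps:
$b{\left(V \right)} = \frac{1}{2}$
$\left(213 - 247\right) \left(b{\left(11 \right)} - 449\right) = \left(213 - 247\right) \left(\frac{1}{2} - 449\right) = \left(-34\right) \left(- \frac{897}{2}\right) = 15249$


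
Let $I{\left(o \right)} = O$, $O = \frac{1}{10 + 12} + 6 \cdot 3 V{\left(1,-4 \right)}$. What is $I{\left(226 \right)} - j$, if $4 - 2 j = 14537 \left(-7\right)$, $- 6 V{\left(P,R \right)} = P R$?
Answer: $- \frac{559564}{11} \approx -50869.0$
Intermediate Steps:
$V{\left(P,R \right)} = - \frac{P R}{6}$
$j = \frac{101763}{2}$ ($j = 2 - \frac{14537 \left(-7\right)}{2} = 2 - - \frac{101759}{2} = 2 + \frac{101759}{2} = \frac{101763}{2} \approx 50882.0$)
$O = \frac{265}{22}$ ($O = \frac{1}{10 + 12} + 6 \cdot 3 \left(\left(- \frac{1}{6}\right) 1 \left(-4\right)\right) = \frac{1}{22} + 6 \cdot 3 \cdot \frac{2}{3} = \frac{1}{22} + 6 \cdot 2 = \frac{1}{22} + 12 = \frac{265}{22} \approx 12.045$)
$I{\left(o \right)} = \frac{265}{22}$
$I{\left(226 \right)} - j = \frac{265}{22} - \frac{101763}{2} = - \frac{559564}{11}$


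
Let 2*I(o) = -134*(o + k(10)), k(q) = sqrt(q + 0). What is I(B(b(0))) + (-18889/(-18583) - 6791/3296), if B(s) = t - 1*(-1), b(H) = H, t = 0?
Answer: -4167660065/61249568 - 67*sqrt(10) ≈ -279.92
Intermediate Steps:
B(s) = 1 (B(s) = 0 - 1*(-1) = 0 + 1 = 1)
k(q) = sqrt(q)
I(o) = -67*o - 67*sqrt(10) (I(o) = (-134*(o + sqrt(10)))/2 = (-134*o - 134*sqrt(10))/2 = -67*o - 67*sqrt(10))
I(B(b(0))) + (-18889/(-18583) - 6791/3296) = (-67*1 - 67*sqrt(10)) + (-18889/(-18583) - 6791/3296) = (-67 - 67*sqrt(10)) + (-18889*(-1/18583) - 6791*1/3296) = (-67 - 67*sqrt(10)) + (18889/18583 - 6791/3296) = (-67 - 67*sqrt(10)) - 63939009/61249568 = -4167660065/61249568 - 67*sqrt(10)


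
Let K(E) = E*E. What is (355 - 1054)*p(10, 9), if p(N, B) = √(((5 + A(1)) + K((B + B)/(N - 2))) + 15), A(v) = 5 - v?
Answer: -699*√465/4 ≈ -3768.3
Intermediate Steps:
K(E) = E²
p(N, B) = √(24 + 4*B²/(-2 + N)²) (p(N, B) = √(((5 + (5 - 1*1)) + ((B + B)/(N - 2))²) + 15) = √(((5 + (5 - 1)) + ((2*B)/(-2 + N))²) + 15) = √(((5 + 4) + (2*B/(-2 + N))²) + 15) = √((9 + 4*B²/(-2 + N)²) + 15) = √(24 + 4*B²/(-2 + N)²))
(355 - 1054)*p(10, 9) = (355 - 1054)*(2*√(6 + 9²/(-2 + 10)²)) = -1398*√(6 + 81/8²) = -1398*√(6 + 81*(1/64)) = -1398*√(6 + 81/64) = -1398*√(465/64) = -1398*√465/8 = -699*√465/4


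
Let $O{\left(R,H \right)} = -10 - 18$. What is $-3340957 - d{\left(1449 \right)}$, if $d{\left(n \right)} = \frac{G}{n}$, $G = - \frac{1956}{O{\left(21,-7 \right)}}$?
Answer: $- \frac{11295775780}{3381} \approx -3.341 \cdot 10^{6}$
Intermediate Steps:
$O{\left(R,H \right)} = -28$
$G = \frac{489}{7}$ ($G = - \frac{1956}{-28} = \left(-1956\right) \left(- \frac{1}{28}\right) = \frac{489}{7} \approx 69.857$)
$d{\left(n \right)} = \frac{489}{7 n}$
$-3340957 - d{\left(1449 \right)} = -3340957 - \frac{489}{7 \cdot 1449} = -3340957 - \frac{489}{7} \cdot \frac{1}{1449} = -3340957 - \frac{163}{3381} = - \frac{11295775780}{3381}$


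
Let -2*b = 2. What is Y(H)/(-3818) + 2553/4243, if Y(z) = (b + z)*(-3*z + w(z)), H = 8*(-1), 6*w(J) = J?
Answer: 5306463/8099887 ≈ 0.65513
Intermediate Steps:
w(J) = J/6
H = -8
b = -1 (b = -1/2*2 = -1)
Y(z) = -17*z*(-1 + z)/6 (Y(z) = (-1 + z)*(-3*z + z/6) = (-1 + z)*(-17*z/6) = -17*z*(-1 + z)/6)
Y(H)/(-3818) + 2553/4243 = ((17/6)*(-8)*(1 - 1*(-8)))/(-3818) + 2553/4243 = ((17/6)*(-8)*(1 + 8))*(-1/3818) + 2553*(1/4243) = ((17/6)*(-8)*9)*(-1/3818) + 2553/4243 = -204*(-1/3818) + 2553/4243 = 102/1909 + 2553/4243 = 5306463/8099887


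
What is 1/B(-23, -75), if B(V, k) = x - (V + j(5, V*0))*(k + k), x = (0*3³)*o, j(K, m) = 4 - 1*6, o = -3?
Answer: -1/3750 ≈ -0.00026667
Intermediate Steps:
j(K, m) = -2 (j(K, m) = 4 - 6 = -2)
x = 0 (x = (0*3³)*(-3) = (0*27)*(-3) = 0*(-3) = 0)
B(V, k) = -2*k*(-2 + V) (B(V, k) = 0 - (V - 2)*(k + k) = 0 - (-2 + V)*2*k = 0 - 2*k*(-2 + V) = -2*k*(-2 + V))
1/B(-23, -75) = 1/(2*(-75)*(2 - 1*(-23))) = 1/(2*(-75)*(2 + 23)) = 1/(2*(-75)*25) = 1/(-3750) = -1/3750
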